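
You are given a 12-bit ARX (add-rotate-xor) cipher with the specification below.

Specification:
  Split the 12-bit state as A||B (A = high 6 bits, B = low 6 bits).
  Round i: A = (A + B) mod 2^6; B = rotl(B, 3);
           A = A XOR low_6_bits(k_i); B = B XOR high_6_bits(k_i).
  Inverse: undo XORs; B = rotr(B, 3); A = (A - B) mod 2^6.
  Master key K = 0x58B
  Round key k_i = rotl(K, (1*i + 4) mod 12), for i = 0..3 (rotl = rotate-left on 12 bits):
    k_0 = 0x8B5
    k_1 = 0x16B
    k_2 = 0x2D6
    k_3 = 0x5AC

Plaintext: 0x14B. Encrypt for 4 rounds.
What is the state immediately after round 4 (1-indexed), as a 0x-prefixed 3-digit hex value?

s_0 = plaintext = 0x14B
s_1 = Round(s_0, k_0) = 0x97B
s_2 = Round(s_1, k_1) = 0x2DA
s_3 = Round(s_2, k_2) = 0xCD8
s_4 = Round(s_3, k_3) = 0x9D5

0x9D5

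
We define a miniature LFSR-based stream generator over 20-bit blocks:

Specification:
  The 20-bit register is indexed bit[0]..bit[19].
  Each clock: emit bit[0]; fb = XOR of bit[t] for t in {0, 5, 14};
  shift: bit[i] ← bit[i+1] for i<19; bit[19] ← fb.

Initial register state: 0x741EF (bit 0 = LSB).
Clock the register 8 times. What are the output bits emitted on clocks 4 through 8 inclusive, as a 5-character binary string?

reg_0 = 0x741EF
clock 1: out=1, reg = 0xBA0F7
clock 2: out=1, reg = 0x5D07B
clock 3: out=1, reg = 0xAE83D
clock 4: out=1, reg = 0xD741E
clock 5: out=0, reg = 0xEBA0F
clock 6: out=1, reg = 0xF5D07
clock 7: out=1, reg = 0x7AE83
clock 8: out=1, reg = 0xBD741

10111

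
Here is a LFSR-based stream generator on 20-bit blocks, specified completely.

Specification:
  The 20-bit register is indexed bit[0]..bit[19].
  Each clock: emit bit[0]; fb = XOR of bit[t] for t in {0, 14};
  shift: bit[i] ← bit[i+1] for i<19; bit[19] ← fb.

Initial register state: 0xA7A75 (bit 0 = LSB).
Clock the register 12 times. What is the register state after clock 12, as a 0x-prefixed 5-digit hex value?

reg_0 = 0xA7A75
clock 1: out=1, reg = 0x53D3A
clock 2: out=0, reg = 0x29E9D
clock 3: out=1, reg = 0x94F4E
clock 4: out=0, reg = 0xCA7A7
clock 5: out=1, reg = 0xE53D3
clock 6: out=1, reg = 0x729E9
clock 7: out=1, reg = 0xB94F4
clock 8: out=0, reg = 0x5CA7A
clock 9: out=0, reg = 0xAE53D
clock 10: out=1, reg = 0x5729E
clock 11: out=0, reg = 0xAB94F
clock 12: out=1, reg = 0xD5CA7

0xD5CA7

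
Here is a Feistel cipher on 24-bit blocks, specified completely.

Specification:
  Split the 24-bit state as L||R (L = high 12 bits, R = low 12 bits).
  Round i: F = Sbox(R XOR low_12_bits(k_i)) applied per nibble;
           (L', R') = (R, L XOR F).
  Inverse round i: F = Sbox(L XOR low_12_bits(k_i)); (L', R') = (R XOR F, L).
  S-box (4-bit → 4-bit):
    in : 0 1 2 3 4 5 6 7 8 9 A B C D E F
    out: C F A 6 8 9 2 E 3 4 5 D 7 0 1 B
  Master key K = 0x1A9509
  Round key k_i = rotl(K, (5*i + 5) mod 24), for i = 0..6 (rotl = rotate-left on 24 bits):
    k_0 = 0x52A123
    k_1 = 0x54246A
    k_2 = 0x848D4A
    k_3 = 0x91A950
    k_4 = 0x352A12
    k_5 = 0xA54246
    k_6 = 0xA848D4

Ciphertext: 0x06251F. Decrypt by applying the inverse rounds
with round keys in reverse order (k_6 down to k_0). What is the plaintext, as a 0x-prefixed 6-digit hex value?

s_0 = ciphertext = 0x06251F
s_1 = InvRound(s_0, k_6) = 0x6CD062
s_2 = InvRound(s_1, k_5) = 0x85F6CD
s_3 = InvRound(s_2, k_4) = 0xC4D85F
s_4 = InvRound(s_3, k_3) = 0x1AFC4D
s_5 = InvRound(s_4, k_2) = 0xB541AF
s_6 = InvRound(s_5, k_1) = 0xACEB54
s_7 = InvRound(s_6, k_0) = 0x644ACE

0x644ACE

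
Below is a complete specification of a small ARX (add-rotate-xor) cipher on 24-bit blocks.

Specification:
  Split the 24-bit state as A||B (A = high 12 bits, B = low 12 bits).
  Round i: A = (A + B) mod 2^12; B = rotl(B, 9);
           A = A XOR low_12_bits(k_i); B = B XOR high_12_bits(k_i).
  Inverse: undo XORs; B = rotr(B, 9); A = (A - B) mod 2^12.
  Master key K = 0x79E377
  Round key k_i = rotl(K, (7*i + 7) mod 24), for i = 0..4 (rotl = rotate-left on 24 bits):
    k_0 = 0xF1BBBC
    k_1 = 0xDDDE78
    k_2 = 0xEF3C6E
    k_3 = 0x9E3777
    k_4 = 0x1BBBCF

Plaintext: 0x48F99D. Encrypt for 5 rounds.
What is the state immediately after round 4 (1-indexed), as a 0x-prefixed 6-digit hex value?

s_0 = plaintext = 0x48F99D
s_1 = Round(s_0, k_0) = 0x590428
s_2 = Round(s_1, k_1) = 0x7C0D58
s_3 = Round(s_2, k_2) = 0x976F58
s_4 = Round(s_3, k_3) = 0xFB9808
s_5 = Round(s_4, k_4) = 0xC0E0BA

0xFB9808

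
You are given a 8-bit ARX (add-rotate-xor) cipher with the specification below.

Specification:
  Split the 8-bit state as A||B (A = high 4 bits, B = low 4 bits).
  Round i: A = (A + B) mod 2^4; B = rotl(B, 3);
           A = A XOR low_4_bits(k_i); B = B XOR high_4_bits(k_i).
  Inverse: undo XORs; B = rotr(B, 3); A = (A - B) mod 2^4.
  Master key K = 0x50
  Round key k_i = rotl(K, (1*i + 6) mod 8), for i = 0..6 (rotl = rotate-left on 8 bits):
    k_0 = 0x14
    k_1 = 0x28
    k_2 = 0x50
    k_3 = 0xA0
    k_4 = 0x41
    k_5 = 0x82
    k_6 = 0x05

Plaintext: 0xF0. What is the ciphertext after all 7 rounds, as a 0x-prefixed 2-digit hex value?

s_0 = plaintext = 0xF0
s_1 = Round(s_0, k_0) = 0xB1
s_2 = Round(s_1, k_1) = 0x4A
s_3 = Round(s_2, k_2) = 0xE0
s_4 = Round(s_3, k_3) = 0xEA
s_5 = Round(s_4, k_4) = 0x91
s_6 = Round(s_5, k_5) = 0x80
s_7 = Round(s_6, k_6) = 0xD0

0xD0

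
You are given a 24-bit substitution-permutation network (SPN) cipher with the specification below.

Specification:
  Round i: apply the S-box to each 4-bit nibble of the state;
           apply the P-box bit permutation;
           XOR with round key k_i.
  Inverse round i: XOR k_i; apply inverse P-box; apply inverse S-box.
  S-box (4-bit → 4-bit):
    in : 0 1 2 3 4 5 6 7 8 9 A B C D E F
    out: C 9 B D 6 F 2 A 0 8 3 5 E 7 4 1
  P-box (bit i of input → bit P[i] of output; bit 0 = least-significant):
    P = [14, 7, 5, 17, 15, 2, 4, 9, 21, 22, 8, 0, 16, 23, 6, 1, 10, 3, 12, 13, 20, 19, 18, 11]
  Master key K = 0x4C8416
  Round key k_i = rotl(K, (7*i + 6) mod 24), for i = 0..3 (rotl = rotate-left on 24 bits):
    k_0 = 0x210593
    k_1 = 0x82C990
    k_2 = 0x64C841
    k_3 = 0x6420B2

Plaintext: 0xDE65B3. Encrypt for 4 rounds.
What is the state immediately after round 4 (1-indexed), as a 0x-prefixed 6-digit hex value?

0xB1A8C1

s_0 = plaintext = 0xDE65B3
s_1 = Round(s_0, k_0) = 0xDFD4A2
s_2 = Round(s_1, k_1) = 0x5D0C54
s_3 = Round(s_2, k_2) = 0x3857BE
s_4 = Round(s_3, k_3) = 0xB1A8C1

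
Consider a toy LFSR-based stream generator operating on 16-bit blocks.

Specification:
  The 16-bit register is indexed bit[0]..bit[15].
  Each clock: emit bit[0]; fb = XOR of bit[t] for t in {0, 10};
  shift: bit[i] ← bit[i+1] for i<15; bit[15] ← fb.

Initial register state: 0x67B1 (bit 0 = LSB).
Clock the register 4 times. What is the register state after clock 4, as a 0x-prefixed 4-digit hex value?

reg_0 = 0x67B1
clock 1: out=1, reg = 0x33D8
clock 2: out=0, reg = 0x19EC
clock 3: out=0, reg = 0x0CF6
clock 4: out=0, reg = 0x867B

0x867B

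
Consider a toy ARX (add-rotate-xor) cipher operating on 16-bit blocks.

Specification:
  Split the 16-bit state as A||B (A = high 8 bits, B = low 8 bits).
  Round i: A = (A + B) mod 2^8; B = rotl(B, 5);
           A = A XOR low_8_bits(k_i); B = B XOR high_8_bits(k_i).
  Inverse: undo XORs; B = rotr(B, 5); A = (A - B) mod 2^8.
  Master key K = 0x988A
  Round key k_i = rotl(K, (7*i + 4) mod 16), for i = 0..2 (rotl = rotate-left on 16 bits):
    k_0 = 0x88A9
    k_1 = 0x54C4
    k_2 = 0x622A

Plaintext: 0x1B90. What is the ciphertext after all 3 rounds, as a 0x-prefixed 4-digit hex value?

s_0 = plaintext = 0x1B90
s_1 = Round(s_0, k_0) = 0x029A
s_2 = Round(s_1, k_1) = 0x5807
s_3 = Round(s_2, k_2) = 0x7582

0x7582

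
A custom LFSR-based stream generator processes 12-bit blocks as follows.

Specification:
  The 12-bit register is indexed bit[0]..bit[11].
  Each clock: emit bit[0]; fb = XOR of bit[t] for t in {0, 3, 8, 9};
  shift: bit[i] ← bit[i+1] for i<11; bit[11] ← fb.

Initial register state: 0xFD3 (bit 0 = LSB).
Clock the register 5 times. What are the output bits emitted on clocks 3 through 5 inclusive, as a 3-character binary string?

reg_0 = 0xFD3
clock 1: out=1, reg = 0xFE9
clock 2: out=1, reg = 0x7F4
clock 3: out=0, reg = 0x3FA
clock 4: out=0, reg = 0x9FD
clock 5: out=1, reg = 0xCFE

001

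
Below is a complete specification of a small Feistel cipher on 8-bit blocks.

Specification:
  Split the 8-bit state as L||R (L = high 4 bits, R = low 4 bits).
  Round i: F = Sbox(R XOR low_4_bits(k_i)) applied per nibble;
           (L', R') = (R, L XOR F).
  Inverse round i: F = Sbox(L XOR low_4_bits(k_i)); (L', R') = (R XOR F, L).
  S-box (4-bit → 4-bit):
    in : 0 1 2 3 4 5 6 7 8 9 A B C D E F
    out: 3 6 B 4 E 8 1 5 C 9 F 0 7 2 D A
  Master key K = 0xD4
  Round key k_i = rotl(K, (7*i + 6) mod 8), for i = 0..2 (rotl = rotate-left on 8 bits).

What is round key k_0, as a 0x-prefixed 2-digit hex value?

K = 0xD4
k_0 = rotl(K, (7*0+6) mod 8) = rotl(K, 6) = 0x35

0x35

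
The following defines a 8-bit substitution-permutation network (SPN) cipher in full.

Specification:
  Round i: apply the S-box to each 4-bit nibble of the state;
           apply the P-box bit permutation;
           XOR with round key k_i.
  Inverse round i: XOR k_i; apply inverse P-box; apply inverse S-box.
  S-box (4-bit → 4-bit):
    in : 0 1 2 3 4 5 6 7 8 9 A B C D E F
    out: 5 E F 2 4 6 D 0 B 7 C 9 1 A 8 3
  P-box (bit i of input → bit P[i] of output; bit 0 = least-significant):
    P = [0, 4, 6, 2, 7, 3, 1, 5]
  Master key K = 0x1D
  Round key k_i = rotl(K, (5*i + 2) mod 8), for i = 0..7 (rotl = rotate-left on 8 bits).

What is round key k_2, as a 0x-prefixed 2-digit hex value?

K = 0x1D
k_0 = rotl(K, (5*0+2) mod 8) = rotl(K, 2) = 0x74
k_1 = rotl(K, (5*1+2) mod 8) = rotl(K, 7) = 0x8E
k_2 = rotl(K, (5*2+2) mod 8) = rotl(K, 4) = 0xD1

0xD1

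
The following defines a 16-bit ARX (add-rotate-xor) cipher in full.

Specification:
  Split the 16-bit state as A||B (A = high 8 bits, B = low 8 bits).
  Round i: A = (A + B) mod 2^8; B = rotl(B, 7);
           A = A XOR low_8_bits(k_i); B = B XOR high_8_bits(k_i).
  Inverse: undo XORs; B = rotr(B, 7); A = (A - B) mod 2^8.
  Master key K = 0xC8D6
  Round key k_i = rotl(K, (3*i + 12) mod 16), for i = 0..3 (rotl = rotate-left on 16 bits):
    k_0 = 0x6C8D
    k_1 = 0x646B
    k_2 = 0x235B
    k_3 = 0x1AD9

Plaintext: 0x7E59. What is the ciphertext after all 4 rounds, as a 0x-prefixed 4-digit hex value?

0x968A

s_0 = plaintext = 0x7E59
s_1 = Round(s_0, k_0) = 0x5AC0
s_2 = Round(s_1, k_1) = 0x7104
s_3 = Round(s_2, k_2) = 0x2E21
s_4 = Round(s_3, k_3) = 0x968A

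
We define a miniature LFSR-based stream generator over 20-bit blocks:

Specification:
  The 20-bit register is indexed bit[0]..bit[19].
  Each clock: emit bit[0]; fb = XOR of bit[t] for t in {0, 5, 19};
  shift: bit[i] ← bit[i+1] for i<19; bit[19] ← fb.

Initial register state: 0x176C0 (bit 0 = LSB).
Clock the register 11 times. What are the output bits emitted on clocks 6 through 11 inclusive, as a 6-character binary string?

reg_0 = 0x176C0
clock 1: out=0, reg = 0x0BB60
clock 2: out=0, reg = 0x85DB0
clock 3: out=0, reg = 0x42ED8
clock 4: out=0, reg = 0x2176C
clock 5: out=0, reg = 0x90BB6
clock 6: out=0, reg = 0x485DB
clock 7: out=1, reg = 0xA42ED
clock 8: out=1, reg = 0xD2176
clock 9: out=0, reg = 0x690BB
clock 10: out=1, reg = 0x3485D
clock 11: out=1, reg = 0x9A42E

011011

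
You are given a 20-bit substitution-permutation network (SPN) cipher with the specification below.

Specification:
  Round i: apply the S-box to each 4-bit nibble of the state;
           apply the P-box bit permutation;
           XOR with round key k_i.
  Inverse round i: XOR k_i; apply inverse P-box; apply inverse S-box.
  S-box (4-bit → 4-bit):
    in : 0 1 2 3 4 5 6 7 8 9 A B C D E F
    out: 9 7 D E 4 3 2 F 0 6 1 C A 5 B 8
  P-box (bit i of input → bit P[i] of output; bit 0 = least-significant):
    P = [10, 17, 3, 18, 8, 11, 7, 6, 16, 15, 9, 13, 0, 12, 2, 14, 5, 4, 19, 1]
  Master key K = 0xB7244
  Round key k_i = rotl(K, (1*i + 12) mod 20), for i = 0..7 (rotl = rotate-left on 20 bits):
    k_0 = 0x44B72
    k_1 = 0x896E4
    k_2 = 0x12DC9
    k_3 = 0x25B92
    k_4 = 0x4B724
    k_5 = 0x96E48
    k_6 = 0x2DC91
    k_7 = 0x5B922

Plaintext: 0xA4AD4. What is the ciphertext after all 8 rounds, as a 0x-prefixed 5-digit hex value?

s_0 = plaintext = 0xA4AD4
s_1 = Round(s_0, k_0) = 0x54ADE
s_2 = Round(s_1, k_1) = 0xF9350
s_3 = Round(s_2, k_2) = 0x592CF
s_4 = Round(s_3, k_3) = 0x761E6
s_5 = Round(s_4, k_4) = 0xF2C56
s_6 = Round(s_5, k_5) = 0xB874F
s_7 = Round(s_6, k_6) = 0xF7E13
s_8 = Round(s_7, k_7) = 0x240AD

0x240AD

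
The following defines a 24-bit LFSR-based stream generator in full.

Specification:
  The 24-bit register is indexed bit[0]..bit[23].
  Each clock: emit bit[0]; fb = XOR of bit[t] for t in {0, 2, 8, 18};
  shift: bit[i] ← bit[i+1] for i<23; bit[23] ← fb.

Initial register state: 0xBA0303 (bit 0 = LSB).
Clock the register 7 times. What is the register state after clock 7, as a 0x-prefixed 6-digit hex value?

reg_0 = 0xBA0303
clock 1: out=1, reg = 0x5D0181
clock 2: out=1, reg = 0xAE80C0
clock 3: out=0, reg = 0xD74060
clock 4: out=0, reg = 0xEBA030
clock 5: out=0, reg = 0x75D018
clock 6: out=0, reg = 0xBAE80C
clock 7: out=0, reg = 0xDD7406

0xDD7406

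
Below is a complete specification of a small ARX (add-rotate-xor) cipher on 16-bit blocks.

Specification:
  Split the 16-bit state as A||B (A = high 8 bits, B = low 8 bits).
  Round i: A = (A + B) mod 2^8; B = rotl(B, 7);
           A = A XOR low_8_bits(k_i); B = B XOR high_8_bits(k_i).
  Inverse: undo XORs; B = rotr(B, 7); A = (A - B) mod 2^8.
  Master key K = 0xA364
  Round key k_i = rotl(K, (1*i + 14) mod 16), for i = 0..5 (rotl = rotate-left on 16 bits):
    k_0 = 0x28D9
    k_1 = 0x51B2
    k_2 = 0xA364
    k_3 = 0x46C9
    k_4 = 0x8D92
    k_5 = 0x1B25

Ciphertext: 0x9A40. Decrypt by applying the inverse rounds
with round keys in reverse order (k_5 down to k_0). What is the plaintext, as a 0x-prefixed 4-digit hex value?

s_0 = ciphertext = 0x9A40
s_1 = InvRound(s_0, k_5) = 0x09B6
s_2 = InvRound(s_1, k_4) = 0x2576
s_3 = InvRound(s_2, k_3) = 0x8C60
s_4 = InvRound(s_3, k_2) = 0x6187
s_5 = InvRound(s_4, k_1) = 0x26AD
s_6 = InvRound(s_5, k_0) = 0xF40B

0xF40B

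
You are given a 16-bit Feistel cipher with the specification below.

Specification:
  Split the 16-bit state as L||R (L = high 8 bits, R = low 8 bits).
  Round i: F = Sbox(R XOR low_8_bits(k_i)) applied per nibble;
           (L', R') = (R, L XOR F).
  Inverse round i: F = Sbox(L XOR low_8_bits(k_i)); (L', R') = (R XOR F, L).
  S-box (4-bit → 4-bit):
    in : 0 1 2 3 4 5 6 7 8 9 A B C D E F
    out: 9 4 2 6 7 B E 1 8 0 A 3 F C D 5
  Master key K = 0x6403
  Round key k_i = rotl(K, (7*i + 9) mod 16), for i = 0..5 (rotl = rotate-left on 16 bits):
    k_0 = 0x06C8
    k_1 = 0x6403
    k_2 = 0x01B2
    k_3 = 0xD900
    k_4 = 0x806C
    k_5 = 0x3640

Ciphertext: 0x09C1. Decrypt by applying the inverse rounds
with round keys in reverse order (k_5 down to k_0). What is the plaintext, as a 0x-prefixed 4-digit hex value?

0x1847

s_0 = ciphertext = 0x09C1
s_1 = InvRound(s_0, k_5) = 0xB109
s_2 = InvRound(s_1, k_4) = 0xC5B1
s_3 = InvRound(s_2, k_3) = 0x4AC5
s_4 = InvRound(s_3, k_2) = 0x9D4A
s_5 = InvRound(s_4, k_1) = 0x479D
s_6 = InvRound(s_5, k_0) = 0x1847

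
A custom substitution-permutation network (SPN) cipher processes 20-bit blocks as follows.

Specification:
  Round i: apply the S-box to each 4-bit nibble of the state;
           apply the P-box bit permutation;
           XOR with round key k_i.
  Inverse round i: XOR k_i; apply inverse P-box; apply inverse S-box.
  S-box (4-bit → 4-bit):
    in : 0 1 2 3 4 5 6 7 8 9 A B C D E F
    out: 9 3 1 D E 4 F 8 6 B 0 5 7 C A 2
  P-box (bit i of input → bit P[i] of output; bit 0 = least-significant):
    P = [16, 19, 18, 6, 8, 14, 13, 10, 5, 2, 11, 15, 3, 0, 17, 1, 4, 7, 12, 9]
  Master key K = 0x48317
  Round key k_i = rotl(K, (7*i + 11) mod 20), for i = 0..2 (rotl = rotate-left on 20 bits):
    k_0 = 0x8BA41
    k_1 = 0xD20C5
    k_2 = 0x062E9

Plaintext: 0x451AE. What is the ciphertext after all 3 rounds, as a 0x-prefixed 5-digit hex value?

s_0 = plaintext = 0x451AE
s_1 = Round(s_0, k_0) = 0x2A8A5
s_2 = Round(s_1, k_1) = 0x928D1
s_3 = Round(s_2, k_2) = 0x94C75

0x94C75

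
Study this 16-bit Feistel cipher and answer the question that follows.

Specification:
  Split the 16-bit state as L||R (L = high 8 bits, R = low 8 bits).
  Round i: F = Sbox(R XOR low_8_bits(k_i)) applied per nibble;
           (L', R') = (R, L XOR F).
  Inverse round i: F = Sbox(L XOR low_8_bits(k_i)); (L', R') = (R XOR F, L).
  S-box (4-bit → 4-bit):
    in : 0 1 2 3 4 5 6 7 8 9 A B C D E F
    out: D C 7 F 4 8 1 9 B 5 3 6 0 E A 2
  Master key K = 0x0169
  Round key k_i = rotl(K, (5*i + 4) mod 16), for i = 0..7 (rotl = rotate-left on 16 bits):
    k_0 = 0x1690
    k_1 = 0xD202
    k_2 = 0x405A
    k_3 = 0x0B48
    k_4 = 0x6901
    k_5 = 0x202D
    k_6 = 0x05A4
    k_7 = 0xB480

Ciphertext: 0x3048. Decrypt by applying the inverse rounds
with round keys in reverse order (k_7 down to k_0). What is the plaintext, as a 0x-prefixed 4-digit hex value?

0x410E

s_0 = ciphertext = 0x3048
s_1 = InvRound(s_0, k_7) = 0x2530
s_2 = InvRound(s_1, k_6) = 0x8C25
s_3 = InvRound(s_2, k_5) = 0x198C
s_4 = InvRound(s_3, k_4) = 0x4719
s_5 = InvRound(s_4, k_3) = 0xCB47
s_6 = InvRound(s_5, k_2) = 0x1BCB
s_7 = InvRound(s_6, k_1) = 0x0E1B
s_8 = InvRound(s_7, k_0) = 0x410E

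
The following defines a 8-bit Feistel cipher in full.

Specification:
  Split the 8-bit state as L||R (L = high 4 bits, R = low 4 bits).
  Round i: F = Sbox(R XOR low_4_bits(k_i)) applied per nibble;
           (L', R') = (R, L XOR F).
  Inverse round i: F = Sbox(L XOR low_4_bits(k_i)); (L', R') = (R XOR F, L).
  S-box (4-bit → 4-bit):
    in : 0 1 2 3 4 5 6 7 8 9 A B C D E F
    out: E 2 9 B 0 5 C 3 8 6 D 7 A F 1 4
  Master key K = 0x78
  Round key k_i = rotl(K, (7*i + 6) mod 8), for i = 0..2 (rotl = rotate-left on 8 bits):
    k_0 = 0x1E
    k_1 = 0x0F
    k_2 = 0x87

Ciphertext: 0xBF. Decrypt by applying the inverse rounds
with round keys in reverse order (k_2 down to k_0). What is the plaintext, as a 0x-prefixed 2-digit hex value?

s_0 = ciphertext = 0xBF
s_1 = InvRound(s_0, k_2) = 0x5B
s_2 = InvRound(s_1, k_1) = 0x65
s_3 = InvRound(s_2, k_0) = 0xD6

0xD6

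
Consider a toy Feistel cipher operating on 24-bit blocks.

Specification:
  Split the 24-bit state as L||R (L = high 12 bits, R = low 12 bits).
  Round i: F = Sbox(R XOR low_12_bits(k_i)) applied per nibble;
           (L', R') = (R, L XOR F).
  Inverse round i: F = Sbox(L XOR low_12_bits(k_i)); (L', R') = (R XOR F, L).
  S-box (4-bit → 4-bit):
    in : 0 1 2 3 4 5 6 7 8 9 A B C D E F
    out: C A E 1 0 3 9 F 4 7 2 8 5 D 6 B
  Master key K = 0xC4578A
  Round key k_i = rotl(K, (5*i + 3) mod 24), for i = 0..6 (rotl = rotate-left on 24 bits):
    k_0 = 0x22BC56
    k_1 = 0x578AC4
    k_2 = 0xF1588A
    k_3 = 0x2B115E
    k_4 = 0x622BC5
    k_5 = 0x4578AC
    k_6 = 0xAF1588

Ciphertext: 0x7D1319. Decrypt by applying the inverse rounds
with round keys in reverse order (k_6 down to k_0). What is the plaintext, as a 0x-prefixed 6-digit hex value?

0x5AC66D

s_0 = ciphertext = 0x7D1319
s_1 = InvRound(s_0, k_6) = 0xD2E7D1
s_2 = InvRound(s_1, k_5) = 0x49FD2E
s_3 = InvRound(s_2, k_4) = 0x61C49F
s_4 = InvRound(s_3, k_3) = 0xB9161C
s_5 = InvRound(s_4, k_2) = 0x7B4B91
s_6 = InvRound(s_5, k_1) = 0x66D7B4
s_7 = InvRound(s_6, k_0) = 0x5AC66D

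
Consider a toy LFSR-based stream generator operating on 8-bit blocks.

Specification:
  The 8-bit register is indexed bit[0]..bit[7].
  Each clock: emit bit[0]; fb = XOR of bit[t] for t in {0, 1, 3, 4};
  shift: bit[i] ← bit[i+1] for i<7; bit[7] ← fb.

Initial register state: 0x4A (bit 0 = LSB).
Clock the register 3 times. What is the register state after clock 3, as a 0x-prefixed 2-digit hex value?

0x49

reg_0 = 0x4A
clock 1: out=0, reg = 0x25
clock 2: out=1, reg = 0x92
clock 3: out=0, reg = 0x49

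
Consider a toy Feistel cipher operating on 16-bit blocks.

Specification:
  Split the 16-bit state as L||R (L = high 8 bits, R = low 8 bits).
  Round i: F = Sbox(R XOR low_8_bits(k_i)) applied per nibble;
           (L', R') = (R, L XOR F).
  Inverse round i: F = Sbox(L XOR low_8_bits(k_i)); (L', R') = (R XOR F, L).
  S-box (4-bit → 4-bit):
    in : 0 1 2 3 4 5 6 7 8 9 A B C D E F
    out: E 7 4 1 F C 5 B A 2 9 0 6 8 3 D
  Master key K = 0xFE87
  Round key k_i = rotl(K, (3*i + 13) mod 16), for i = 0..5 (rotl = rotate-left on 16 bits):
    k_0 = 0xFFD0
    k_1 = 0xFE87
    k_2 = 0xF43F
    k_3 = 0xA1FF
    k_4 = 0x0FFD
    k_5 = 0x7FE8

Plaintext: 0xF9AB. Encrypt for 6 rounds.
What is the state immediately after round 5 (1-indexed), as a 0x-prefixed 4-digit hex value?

0x90CA

s_0 = plaintext = 0xF9AB
s_1 = Round(s_0, k_0) = 0xAB49
s_2 = Round(s_1, k_1) = 0x49C8
s_3 = Round(s_2, k_2) = 0xC892
s_4 = Round(s_3, k_3) = 0x9290
s_5 = Round(s_4, k_4) = 0x90CA
s_6 = Round(s_5, k_5) = 0xCAD4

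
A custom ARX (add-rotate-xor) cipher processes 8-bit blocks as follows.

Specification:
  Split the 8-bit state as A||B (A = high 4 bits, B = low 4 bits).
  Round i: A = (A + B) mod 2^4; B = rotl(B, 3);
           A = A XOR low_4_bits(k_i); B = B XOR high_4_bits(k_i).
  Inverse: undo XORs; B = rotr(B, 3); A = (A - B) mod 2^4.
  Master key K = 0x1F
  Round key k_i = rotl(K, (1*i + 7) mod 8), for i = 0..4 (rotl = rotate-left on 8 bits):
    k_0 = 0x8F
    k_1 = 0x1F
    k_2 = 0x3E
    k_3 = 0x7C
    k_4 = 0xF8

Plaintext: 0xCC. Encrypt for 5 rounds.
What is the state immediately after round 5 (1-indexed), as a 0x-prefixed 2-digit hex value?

0x14

s_0 = plaintext = 0xCC
s_1 = Round(s_0, k_0) = 0x7E
s_2 = Round(s_1, k_1) = 0xA6
s_3 = Round(s_2, k_2) = 0xE0
s_4 = Round(s_3, k_3) = 0x27
s_5 = Round(s_4, k_4) = 0x14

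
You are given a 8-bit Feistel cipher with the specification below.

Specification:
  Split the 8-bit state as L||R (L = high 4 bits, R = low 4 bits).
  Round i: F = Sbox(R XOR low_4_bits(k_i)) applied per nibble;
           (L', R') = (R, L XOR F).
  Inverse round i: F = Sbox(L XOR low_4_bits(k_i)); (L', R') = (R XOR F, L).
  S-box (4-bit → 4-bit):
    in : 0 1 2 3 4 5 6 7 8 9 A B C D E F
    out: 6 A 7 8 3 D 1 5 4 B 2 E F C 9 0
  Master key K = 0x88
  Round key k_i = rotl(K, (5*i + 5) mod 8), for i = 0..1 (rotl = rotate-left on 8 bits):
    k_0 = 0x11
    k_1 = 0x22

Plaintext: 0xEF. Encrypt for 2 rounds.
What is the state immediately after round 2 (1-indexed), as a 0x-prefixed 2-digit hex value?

s_0 = plaintext = 0xEF
s_1 = Round(s_0, k_0) = 0xF7
s_2 = Round(s_1, k_1) = 0x72

0x72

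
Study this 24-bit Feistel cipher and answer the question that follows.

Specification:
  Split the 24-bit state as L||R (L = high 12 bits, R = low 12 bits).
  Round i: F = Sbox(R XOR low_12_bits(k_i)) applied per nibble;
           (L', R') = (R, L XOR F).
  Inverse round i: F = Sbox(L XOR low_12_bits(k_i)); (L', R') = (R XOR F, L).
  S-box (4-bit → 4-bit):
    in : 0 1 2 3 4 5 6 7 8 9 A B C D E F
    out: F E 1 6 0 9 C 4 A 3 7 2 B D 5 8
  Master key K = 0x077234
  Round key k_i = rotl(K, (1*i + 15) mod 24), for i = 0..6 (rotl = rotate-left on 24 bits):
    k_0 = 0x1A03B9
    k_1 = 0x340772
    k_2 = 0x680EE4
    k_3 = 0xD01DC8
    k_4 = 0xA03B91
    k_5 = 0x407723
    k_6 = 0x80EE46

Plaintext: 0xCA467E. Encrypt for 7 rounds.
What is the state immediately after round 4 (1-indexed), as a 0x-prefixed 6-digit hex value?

0x6825B8

s_0 = plaintext = 0xCA467E
s_1 = Round(s_0, k_0) = 0x67E510
s_2 = Round(s_1, k_1) = 0x5107BF
s_3 = Round(s_2, k_2) = 0x7BF682
s_4 = Round(s_3, k_3) = 0x6825B8
s_5 = Round(s_4, k_4) = 0x5B8391
s_6 = Round(s_5, k_5) = 0x391599
s_7 = Round(s_6, k_6) = 0x599149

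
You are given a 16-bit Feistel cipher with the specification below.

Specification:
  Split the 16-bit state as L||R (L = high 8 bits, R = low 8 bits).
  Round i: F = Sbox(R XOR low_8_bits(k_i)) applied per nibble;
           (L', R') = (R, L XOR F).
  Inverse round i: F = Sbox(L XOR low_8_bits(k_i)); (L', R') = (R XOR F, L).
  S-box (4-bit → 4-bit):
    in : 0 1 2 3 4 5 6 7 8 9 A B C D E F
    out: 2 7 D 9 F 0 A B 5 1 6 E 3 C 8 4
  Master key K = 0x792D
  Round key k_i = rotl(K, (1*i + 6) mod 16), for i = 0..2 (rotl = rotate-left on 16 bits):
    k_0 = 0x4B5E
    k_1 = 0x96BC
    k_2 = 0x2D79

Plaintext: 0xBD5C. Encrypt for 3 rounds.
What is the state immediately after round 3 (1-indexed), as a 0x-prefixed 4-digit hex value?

0x8FDA

s_0 = plaintext = 0xBD5C
s_1 = Round(s_0, k_0) = 0x5C90
s_2 = Round(s_1, k_1) = 0x908F
s_3 = Round(s_2, k_2) = 0x8FDA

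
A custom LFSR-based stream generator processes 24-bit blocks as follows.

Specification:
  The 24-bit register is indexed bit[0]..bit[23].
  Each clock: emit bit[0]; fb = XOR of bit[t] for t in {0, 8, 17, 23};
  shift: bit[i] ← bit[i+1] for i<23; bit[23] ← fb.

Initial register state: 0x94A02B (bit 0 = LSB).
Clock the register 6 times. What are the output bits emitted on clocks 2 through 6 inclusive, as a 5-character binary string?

10101

reg_0 = 0x94A02B
clock 1: out=1, reg = 0x4A5015
clock 2: out=1, reg = 0x25280A
clock 3: out=0, reg = 0x129405
clock 4: out=1, reg = 0x094A02
clock 5: out=0, reg = 0x04A501
clock 6: out=1, reg = 0x025280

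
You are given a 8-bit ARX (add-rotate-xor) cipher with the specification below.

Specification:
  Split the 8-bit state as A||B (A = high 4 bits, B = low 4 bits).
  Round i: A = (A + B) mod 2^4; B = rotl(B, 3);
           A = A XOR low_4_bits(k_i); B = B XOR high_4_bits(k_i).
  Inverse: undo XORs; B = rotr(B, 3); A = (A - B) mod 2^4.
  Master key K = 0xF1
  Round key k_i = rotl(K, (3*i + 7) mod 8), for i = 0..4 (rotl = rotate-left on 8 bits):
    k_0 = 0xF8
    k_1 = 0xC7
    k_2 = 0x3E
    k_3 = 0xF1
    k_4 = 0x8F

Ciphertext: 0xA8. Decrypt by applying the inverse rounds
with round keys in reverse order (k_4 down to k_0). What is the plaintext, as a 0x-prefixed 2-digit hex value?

s_0 = ciphertext = 0xA8
s_1 = InvRound(s_0, k_4) = 0x50
s_2 = InvRound(s_1, k_3) = 0x5F
s_3 = InvRound(s_2, k_2) = 0x29
s_4 = InvRound(s_3, k_1) = 0xBA
s_5 = InvRound(s_4, k_0) = 0x9A

0x9A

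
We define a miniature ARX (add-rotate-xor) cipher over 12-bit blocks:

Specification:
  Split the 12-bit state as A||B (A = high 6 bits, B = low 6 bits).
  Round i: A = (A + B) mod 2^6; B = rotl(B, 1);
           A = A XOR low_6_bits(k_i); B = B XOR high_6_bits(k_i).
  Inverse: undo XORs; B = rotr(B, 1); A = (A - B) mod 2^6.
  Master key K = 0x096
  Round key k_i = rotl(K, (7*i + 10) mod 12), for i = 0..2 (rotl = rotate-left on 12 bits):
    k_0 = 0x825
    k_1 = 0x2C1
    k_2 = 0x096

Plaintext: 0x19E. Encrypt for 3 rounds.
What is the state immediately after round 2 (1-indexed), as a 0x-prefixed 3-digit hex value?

s_0 = plaintext = 0x19E
s_1 = Round(s_0, k_0) = 0x05C
s_2 = Round(s_1, k_1) = 0x733
s_3 = Round(s_2, k_2) = 0x665

0x733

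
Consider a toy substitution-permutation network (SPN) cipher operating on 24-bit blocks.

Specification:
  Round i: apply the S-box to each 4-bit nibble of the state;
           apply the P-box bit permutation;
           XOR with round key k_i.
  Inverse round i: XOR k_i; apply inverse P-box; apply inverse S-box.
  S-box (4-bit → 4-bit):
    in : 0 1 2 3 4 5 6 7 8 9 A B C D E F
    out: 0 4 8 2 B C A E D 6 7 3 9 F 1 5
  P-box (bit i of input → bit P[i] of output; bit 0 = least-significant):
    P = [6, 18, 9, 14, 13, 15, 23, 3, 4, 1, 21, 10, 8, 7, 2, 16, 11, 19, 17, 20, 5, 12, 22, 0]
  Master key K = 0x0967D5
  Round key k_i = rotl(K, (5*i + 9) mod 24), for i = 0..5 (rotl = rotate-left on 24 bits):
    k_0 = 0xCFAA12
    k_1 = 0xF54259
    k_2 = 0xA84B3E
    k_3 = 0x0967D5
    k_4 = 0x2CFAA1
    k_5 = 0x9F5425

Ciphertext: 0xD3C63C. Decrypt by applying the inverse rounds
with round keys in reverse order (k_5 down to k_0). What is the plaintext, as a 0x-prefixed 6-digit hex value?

s_0 = ciphertext = 0xD3C63C
s_1 = InvRound(s_0, k_5) = 0x730E69
s_2 = InvRound(s_1, k_4) = 0x976244
s_3 = InvRound(s_2, k_3) = 0x27BC13
s_4 = InvRound(s_3, k_2) = 0x4982D7
s_5 = InvRound(s_4, k_1) = 0x069976
s_6 = InvRound(s_5, k_0) = 0xA380FF

0xA380FF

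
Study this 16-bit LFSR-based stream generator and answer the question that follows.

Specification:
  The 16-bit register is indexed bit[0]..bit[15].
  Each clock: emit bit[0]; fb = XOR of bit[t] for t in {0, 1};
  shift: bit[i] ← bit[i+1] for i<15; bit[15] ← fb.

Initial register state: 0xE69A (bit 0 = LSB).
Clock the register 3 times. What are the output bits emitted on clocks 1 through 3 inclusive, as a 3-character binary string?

010

reg_0 = 0xE69A
clock 1: out=0, reg = 0xF34D
clock 2: out=1, reg = 0xF9A6
clock 3: out=0, reg = 0xFCD3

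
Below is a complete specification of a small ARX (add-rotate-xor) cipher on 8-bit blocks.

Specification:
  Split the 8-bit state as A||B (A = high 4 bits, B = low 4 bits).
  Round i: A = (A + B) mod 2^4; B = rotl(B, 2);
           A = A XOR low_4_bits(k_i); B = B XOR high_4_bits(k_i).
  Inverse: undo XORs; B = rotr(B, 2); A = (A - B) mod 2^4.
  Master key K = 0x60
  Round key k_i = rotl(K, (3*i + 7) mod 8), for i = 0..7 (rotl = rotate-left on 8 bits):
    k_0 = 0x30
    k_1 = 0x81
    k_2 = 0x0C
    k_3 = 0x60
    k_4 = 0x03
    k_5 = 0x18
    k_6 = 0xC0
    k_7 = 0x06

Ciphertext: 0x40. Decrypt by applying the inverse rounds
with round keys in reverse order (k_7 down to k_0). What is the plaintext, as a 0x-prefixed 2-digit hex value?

s_0 = ciphertext = 0x40
s_1 = InvRound(s_0, k_7) = 0x20
s_2 = InvRound(s_1, k_6) = 0xF3
s_3 = InvRound(s_2, k_5) = 0xF8
s_4 = InvRound(s_3, k_4) = 0xA2
s_5 = InvRound(s_4, k_3) = 0x91
s_6 = InvRound(s_5, k_2) = 0x14
s_7 = InvRound(s_6, k_1) = 0xD3
s_8 = InvRound(s_7, k_0) = 0xD0

0xD0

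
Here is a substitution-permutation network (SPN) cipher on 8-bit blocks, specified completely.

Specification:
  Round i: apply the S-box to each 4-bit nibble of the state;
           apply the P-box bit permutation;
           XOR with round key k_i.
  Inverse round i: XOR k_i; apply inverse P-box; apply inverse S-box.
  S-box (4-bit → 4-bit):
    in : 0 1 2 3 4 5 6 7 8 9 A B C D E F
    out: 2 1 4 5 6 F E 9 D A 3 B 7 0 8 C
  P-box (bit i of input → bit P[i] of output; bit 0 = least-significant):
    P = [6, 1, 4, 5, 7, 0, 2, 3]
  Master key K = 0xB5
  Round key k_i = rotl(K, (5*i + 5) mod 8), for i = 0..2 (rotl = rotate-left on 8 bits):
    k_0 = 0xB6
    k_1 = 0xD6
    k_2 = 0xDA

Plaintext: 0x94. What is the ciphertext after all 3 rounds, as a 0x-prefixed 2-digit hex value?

0x37

s_0 = plaintext = 0x94
s_1 = Round(s_0, k_0) = 0xAD
s_2 = Round(s_1, k_1) = 0x57
s_3 = Round(s_2, k_2) = 0x37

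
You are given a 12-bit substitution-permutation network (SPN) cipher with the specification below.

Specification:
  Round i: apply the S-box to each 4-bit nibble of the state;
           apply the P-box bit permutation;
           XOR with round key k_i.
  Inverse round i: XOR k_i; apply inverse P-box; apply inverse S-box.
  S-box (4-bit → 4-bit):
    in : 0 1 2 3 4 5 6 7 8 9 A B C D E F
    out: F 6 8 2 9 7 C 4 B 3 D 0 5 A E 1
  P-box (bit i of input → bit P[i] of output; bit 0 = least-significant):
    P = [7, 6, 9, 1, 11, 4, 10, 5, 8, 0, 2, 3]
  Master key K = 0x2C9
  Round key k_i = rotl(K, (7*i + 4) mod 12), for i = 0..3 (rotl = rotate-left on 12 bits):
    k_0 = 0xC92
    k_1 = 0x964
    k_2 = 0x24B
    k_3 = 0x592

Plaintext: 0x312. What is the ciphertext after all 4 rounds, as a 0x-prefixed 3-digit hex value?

0x3CE

s_0 = plaintext = 0x312
s_1 = Round(s_0, k_0) = 0x881
s_2 = Round(s_1, k_1) = 0x21D
s_3 = Round(s_2, k_2) = 0x611
s_4 = Round(s_3, k_3) = 0x3CE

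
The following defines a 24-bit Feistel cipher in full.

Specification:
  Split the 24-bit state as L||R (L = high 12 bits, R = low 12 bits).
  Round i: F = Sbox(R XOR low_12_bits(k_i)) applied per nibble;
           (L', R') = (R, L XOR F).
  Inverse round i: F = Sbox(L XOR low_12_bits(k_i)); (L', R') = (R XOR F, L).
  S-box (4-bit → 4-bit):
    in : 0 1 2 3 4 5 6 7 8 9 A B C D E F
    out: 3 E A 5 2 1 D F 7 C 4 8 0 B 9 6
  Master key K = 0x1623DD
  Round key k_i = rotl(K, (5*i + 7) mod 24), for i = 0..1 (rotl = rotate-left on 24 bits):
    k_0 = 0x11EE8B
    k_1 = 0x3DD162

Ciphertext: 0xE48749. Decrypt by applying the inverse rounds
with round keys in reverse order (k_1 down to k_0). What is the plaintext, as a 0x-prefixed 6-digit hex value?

s_0 = ciphertext = 0xE48749
s_1 = InvRound(s_0, k_1) = 0x1EDE48
s_2 = InvRound(s_1, k_0) = 0x8951ED

0x8951ED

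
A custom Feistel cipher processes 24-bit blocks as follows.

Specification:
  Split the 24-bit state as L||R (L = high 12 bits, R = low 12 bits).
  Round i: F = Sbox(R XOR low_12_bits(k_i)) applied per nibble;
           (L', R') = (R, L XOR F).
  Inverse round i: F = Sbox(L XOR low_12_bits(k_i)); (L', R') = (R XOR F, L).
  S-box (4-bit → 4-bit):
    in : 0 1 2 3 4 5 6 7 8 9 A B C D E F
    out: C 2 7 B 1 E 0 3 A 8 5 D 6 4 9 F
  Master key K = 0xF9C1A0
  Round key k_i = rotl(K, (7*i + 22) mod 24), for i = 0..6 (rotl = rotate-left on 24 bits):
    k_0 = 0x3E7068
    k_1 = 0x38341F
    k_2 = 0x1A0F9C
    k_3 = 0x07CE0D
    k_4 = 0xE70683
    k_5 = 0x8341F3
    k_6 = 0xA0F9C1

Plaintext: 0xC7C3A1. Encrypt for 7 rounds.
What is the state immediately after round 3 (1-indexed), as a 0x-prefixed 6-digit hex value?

0x86C4E8

s_0 = plaintext = 0xC7C3A1
s_1 = Round(s_0, k_0) = 0x3A1714
s_2 = Round(s_1, k_1) = 0x71486C
s_3 = Round(s_2, k_2) = 0x86C4E8
s_4 = Round(s_3, k_3) = 0x4E8DF2
s_5 = Round(s_4, k_4) = 0xDF29DA
s_6 = Round(s_5, k_5) = 0x9DA78A
s_7 = Round(s_6, k_6) = 0x78A0C7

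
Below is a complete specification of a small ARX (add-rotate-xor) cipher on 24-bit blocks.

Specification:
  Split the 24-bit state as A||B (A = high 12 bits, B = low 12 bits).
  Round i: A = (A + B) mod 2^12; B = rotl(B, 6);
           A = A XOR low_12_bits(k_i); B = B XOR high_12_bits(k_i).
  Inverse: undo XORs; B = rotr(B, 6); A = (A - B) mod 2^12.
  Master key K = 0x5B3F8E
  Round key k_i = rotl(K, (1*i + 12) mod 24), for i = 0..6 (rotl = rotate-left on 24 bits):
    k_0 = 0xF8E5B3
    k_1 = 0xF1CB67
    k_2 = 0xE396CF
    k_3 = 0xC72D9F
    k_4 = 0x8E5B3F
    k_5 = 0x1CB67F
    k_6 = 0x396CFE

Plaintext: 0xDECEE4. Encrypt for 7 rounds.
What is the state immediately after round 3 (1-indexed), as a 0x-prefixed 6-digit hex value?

0xB0AFB0

s_0 = plaintext = 0xDECEE4
s_1 = Round(s_0, k_0) = 0x9636B5
s_2 = Round(s_1, k_1) = 0xB7F246
s_3 = Round(s_2, k_2) = 0xB0AFB0
s_4 = Round(s_3, k_3) = 0x72504C
s_5 = Round(s_4, k_4) = 0xC4EBE4
s_6 = Round(s_5, k_5) = 0xE4D8E4
s_7 = Round(s_6, k_6) = 0xBCFAB5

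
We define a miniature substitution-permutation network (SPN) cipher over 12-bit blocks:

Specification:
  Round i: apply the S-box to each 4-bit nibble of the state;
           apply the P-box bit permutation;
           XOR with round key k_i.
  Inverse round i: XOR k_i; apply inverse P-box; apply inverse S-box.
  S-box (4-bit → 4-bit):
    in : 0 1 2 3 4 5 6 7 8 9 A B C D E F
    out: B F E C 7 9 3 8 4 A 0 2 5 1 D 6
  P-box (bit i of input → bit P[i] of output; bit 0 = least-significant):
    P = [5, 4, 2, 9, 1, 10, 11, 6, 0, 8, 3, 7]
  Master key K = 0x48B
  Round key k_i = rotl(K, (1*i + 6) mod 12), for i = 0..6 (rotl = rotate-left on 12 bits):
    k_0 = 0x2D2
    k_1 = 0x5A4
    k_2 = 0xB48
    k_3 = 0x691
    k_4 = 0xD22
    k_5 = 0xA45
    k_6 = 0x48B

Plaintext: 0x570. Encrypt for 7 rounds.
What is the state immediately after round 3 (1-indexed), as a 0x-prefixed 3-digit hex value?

0xD7E

s_0 = plaintext = 0x570
s_1 = Round(s_0, k_0) = 0x023
s_2 = Round(s_1, k_1) = 0xA61
s_3 = Round(s_2, k_2) = 0xD7E
s_4 = Round(s_3, k_3) = 0x4F4
s_5 = Round(s_4, k_4) = 0x01F
s_6 = Round(s_5, k_5) = 0x792
s_7 = Round(s_6, k_6) = 0x25F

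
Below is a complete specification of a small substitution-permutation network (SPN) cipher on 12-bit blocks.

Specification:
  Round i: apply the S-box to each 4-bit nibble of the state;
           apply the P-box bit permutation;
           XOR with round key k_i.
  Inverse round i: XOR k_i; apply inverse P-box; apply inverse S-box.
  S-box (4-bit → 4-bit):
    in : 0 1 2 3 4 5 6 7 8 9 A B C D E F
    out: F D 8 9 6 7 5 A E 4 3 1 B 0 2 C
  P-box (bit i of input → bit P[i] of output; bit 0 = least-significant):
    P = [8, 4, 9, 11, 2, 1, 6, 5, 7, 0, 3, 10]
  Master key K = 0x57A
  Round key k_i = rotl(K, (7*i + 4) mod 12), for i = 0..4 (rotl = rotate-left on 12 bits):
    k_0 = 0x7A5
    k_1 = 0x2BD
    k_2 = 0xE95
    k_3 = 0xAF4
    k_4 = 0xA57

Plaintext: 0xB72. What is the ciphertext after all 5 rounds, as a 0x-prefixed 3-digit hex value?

0x1BF

s_0 = plaintext = 0xB72
s_1 = Round(s_0, k_0) = 0xF07
s_2 = Round(s_1, k_1) = 0xEC3
s_3 = Round(s_2, k_2) = 0x7B2
s_4 = Round(s_3, k_3) = 0x6F1
s_5 = Round(s_4, k_4) = 0x1BF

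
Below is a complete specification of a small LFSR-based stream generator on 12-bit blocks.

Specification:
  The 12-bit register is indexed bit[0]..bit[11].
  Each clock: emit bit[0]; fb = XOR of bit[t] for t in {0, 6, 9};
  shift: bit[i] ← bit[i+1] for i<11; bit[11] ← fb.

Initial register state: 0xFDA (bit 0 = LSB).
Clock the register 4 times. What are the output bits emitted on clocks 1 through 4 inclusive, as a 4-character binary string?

reg_0 = 0xFDA
clock 1: out=0, reg = 0x7ED
clock 2: out=1, reg = 0xBF6
clock 3: out=0, reg = 0x5FB
clock 4: out=1, reg = 0x2FD

0101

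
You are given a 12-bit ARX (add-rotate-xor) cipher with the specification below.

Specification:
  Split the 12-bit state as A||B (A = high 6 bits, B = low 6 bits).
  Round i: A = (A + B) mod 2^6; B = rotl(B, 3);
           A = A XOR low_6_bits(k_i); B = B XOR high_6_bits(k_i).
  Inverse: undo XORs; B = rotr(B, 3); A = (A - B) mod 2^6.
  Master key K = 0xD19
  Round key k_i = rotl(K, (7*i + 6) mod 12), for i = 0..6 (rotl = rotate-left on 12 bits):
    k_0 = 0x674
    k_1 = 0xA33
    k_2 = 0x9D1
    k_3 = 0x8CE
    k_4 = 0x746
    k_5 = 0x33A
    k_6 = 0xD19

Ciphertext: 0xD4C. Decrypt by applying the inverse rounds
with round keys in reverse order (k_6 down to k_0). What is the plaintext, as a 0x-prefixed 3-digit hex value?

s_0 = ciphertext = 0xD4C
s_1 = InvRound(s_0, k_6) = 0x947
s_2 = InvRound(s_1, k_5) = 0x199
s_3 = InvRound(s_2, k_4) = 0x820
s_4 = InvRound(s_3, k_3) = 0x598
s_5 = InvRound(s_4, k_2) = 0x23F
s_6 = InvRound(s_5, k_1) = 0x07A
s_7 = InvRound(s_6, k_0) = 0x65C

0x65C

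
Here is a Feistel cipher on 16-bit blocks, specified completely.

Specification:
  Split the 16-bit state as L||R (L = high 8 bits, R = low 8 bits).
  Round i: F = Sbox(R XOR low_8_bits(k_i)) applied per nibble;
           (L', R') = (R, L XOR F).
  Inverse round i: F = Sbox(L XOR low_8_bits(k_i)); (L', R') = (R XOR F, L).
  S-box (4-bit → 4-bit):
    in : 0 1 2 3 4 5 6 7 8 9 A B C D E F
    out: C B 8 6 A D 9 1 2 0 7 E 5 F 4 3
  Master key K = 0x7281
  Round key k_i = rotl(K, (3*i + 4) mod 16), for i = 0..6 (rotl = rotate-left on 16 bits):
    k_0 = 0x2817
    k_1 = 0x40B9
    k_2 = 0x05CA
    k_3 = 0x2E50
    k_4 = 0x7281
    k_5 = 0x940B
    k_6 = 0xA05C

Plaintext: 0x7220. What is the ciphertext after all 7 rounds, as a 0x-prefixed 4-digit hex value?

s_0 = plaintext = 0x7220
s_1 = Round(s_0, k_0) = 0x2013
s_2 = Round(s_1, k_1) = 0x1357
s_3 = Round(s_2, k_2) = 0x571C
s_4 = Round(s_3, k_3) = 0x1CF2
s_5 = Round(s_4, k_4) = 0xF20A
s_6 = Round(s_5, k_5) = 0x0A39
s_7 = Round(s_6, k_6) = 0x3997

0x3997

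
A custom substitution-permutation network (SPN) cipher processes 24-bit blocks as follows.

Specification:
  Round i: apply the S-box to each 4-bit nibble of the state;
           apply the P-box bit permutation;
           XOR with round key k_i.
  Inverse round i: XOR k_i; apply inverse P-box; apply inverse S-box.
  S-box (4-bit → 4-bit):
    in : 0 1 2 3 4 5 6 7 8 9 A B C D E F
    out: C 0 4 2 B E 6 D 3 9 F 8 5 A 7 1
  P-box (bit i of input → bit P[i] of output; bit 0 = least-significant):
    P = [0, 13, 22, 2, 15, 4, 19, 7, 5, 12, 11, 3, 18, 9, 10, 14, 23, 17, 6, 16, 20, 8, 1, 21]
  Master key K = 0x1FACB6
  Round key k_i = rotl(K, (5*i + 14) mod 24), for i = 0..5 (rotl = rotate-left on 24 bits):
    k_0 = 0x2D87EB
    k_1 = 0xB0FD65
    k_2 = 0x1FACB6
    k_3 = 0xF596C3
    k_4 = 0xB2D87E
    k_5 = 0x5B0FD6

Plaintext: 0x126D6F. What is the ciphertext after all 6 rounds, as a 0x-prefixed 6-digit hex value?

0x0D5840

s_0 = plaintext = 0x126D6F
s_1 = Round(s_0, k_0) = 0x2591B2
s_2 = Round(s_1, k_1) = 0xF7BDA7
s_3 = Round(s_2, k_2) = 0xC67C6B
s_4 = Round(s_3, k_3) = 0xEBDAB5
s_5 = Round(s_4, k_4) = 0xE3A3D0
s_6 = Round(s_5, k_5) = 0x0D5840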